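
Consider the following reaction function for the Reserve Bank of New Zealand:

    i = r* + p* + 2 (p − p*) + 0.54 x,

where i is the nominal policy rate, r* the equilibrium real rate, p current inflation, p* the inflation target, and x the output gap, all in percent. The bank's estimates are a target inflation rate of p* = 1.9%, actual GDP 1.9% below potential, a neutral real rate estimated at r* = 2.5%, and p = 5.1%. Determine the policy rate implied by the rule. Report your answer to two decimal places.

Output 1.9% below potential → x = -1.9.
i = 2.5 + 1.9 + 2 × (5.1 − 1.9) + 0.54 × (-1.9)
   = 2.5 + 1.9 + 6.4 − 1.026 = 9.77

9.77%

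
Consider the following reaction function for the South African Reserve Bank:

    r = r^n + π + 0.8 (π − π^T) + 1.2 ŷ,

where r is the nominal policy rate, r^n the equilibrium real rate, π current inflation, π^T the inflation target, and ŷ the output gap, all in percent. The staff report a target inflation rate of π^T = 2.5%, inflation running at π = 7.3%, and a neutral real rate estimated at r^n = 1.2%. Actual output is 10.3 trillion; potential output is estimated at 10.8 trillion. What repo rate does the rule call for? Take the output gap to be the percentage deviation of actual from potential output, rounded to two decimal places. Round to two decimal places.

Output gap = 100 × (10.3 − 10.8) / 10.8 = -4.63%.
r = 1.20 + 7.30 + 0.8 × (7.30 − 2.50) + 1.2 × (-4.63)
   = 1.20 + 7.3 + 3.84 − 5.556 = 6.78

6.78%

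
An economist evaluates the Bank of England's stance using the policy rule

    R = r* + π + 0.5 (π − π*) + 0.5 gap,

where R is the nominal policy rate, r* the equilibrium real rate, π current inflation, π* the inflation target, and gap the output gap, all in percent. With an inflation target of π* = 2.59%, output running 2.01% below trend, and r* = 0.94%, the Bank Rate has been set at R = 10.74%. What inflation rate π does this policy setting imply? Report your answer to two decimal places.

8.07%

Output 2.01% below potential → gap = -2.01.
Collecting π: R = r* + (1 + 0.5) π − 0.5 π* + 0.5 gap
1.5 π = 10.74 − 0.94 + 0.5 × 2.59 − 0.5 × (-2.01) = 12.1
π = 12.1 / 1.5 = 8.07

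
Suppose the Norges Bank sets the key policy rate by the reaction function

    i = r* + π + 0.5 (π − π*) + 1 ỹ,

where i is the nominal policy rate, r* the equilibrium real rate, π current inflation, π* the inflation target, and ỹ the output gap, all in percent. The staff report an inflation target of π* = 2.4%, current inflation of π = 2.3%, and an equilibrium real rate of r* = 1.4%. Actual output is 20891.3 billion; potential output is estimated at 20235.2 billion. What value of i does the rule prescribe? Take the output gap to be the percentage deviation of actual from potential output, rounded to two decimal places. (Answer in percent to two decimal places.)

6.89%

Output gap = 100 × (20891.3 − 20235.2) / 20235.2 = 3.24%.
i = 1.40 + 2.30 + 0.5 × (2.30 − 2.40) + 1 × 3.24
   = 1.40 + 2.3 − 0.05 + 3.24 = 6.89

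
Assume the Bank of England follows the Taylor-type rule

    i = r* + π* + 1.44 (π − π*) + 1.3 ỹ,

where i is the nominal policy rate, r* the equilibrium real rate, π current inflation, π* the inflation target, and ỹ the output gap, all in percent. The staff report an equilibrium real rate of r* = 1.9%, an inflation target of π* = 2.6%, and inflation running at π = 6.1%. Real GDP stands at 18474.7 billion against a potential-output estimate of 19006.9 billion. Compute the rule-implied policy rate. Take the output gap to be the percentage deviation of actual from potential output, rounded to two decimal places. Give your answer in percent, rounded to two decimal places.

Output gap = 100 × (18474.7 − 19006.9) / 19006.9 = -2.80%.
i = 1.90 + 2.60 + 1.44 × (6.10 − 2.60) + 1.3 × (-2.80)
   = 1.90 + 2.6 + 5.04 − 3.64 = 5.90

5.90%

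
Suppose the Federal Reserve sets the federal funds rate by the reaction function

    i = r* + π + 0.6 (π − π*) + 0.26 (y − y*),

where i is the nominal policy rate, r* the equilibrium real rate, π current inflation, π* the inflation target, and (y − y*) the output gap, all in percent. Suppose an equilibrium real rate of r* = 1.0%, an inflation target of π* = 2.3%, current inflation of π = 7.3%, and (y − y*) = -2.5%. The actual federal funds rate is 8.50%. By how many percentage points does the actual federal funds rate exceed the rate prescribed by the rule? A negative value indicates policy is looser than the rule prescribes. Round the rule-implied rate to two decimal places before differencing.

-2.15 pp

i = 1.0 + 7.3 + 0.6 × (7.3 − 2.3) + 0.26 × (-2.5)
   = 1.0 + 7.3 + 3 − 0.65 = 10.65
Deviation = 8.50 − 10.65 = -2.15 pp.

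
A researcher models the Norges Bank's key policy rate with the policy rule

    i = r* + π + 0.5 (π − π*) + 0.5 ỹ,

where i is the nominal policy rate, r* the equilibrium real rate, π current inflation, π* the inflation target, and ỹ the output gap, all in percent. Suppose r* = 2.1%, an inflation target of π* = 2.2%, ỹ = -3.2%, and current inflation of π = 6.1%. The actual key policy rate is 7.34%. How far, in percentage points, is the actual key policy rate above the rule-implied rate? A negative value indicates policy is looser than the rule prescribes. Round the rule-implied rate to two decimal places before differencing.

i = 2.1 + 6.1 + 0.5 × (6.1 − 2.2) + 0.5 × (-3.2)
   = 2.1 + 6.1 + 1.95 − 1.6 = 8.55
Deviation = 7.34 − 8.55 = -1.21 pp.

-1.21 pp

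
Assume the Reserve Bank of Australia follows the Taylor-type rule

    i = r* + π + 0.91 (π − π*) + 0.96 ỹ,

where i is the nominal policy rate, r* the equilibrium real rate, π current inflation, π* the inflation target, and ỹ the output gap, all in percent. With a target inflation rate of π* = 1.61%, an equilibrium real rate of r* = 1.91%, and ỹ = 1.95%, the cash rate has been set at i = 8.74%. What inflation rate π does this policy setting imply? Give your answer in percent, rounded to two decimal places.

3.36%

Collecting π: i = r* + (1 + 0.91) π − 0.91 π* + 0.96 ỹ
1.91 π = 8.74 − 1.91 + 0.91 × 1.61 − 0.96 × 1.95 = 6.4231
π = 6.4231 / 1.91 = 3.36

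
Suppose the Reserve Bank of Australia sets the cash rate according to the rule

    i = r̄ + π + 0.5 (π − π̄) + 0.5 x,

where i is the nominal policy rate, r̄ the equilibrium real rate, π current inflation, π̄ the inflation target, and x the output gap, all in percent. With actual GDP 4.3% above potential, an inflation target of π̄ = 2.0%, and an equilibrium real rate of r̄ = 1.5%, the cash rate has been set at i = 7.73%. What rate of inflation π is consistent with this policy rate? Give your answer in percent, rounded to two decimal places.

3.39%

Output 4.3% above potential → x = 4.3.
Collecting π: i = r̄ + (1 + 0.5) π − 0.5 π̄ + 0.5 x
1.5 π = 7.73 − 1.5 + 0.5 × 2.0 − 0.5 × 4.3 = 5.08
π = 5.08 / 1.5 = 3.39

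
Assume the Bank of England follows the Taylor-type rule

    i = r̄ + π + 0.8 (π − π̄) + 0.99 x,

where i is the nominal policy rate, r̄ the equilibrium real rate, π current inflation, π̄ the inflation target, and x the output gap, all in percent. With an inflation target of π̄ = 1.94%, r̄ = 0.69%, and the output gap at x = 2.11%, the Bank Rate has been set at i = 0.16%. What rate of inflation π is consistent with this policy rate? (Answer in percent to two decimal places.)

-0.59%

Collecting π: i = r̄ + (1 + 0.8) π − 0.8 π̄ + 0.99 x
1.8 π = 0.16 − 0.69 + 0.8 × 1.94 − 0.99 × 2.11 = -1.0669
π = -1.0669 / 1.8 = -0.59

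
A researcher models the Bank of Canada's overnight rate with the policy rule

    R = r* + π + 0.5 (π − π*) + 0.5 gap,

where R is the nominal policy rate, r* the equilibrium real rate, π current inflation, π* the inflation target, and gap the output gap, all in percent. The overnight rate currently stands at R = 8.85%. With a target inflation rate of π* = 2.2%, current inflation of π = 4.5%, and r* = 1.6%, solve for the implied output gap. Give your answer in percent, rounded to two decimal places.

0.5 gap = 8.85 − 1.6 − 4.5 − 0.5 × (4.5 − 2.2) = 1.6
gap = 1.6 / 0.5 = 3.20

3.20%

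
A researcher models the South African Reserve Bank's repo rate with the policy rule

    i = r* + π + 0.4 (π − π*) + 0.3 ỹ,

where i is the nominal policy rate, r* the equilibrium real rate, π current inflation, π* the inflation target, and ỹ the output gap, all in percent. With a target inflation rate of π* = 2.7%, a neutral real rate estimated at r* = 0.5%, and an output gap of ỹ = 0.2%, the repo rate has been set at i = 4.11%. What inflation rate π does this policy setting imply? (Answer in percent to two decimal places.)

Collecting π: i = r* + (1 + 0.4) π − 0.4 π* + 0.3 ỹ
1.4 π = 4.11 − 0.5 + 0.4 × 2.7 − 0.3 × 0.2 = 4.63
π = 4.63 / 1.4 = 3.31

3.31%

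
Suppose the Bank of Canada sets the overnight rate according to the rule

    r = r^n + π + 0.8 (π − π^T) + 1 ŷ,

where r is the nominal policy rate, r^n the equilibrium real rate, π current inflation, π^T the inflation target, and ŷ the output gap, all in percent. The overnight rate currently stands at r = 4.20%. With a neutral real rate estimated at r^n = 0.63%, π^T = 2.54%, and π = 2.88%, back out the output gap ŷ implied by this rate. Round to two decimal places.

0.42%

1 ŷ = 4.20 − 0.63 − 2.88 − 0.8 × (2.88 − 2.54) = 0.418
ŷ = 0.418 / 1 = 0.42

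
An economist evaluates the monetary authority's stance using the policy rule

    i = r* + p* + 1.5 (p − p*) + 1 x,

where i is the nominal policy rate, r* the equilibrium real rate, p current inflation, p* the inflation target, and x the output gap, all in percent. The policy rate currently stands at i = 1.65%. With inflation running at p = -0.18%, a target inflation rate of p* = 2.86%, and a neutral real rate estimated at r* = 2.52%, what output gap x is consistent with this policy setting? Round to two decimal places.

0.83%

1 x = 1.65 − 2.52 − 2.86 − 1.5 × ((-0.18) − 2.86) = 0.83
x = 0.83 / 1 = 0.83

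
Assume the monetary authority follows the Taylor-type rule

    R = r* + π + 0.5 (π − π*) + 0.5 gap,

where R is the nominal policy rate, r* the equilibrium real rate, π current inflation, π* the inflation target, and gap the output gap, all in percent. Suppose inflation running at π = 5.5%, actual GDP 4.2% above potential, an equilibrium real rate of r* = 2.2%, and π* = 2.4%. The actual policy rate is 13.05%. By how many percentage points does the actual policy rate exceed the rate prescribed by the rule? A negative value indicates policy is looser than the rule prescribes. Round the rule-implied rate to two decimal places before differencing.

Output 4.2% above potential → gap = 4.2.
R = 2.2 + 5.5 + 0.5 × (5.5 − 2.4) + 0.5 × 4.2
   = 2.2 + 5.5 + 1.55 + 2.1 = 11.35
Deviation = 13.05 − 11.35 = 1.70 pp.

1.70 pp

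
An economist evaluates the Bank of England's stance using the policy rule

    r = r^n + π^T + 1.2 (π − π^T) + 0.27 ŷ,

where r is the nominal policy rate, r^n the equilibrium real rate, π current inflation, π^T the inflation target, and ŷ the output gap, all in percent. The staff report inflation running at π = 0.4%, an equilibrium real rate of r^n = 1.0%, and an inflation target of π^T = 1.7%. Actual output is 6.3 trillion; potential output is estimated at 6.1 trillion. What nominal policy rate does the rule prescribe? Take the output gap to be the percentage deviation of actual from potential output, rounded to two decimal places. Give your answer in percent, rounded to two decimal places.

Output gap = 100 × (6.3 − 6.1) / 6.1 = 3.28%.
r = 1.00 + 1.70 + 1.2 × (0.40 − 1.70) + 0.27 × 3.28
   = 1.00 + 1.7 − 1.56 + 0.8856 = 2.03

2.03%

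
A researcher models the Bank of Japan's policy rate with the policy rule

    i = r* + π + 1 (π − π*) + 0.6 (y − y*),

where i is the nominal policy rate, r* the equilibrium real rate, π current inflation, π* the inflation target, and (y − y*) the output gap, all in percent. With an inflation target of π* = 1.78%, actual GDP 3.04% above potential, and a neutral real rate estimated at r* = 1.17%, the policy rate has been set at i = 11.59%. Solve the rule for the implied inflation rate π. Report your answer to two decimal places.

5.19%

Output 3.04% above potential → (y − y*) = 3.04.
Collecting π: i = r* + (1 + 1) π − 1 π* + 0.6 (y − y*)
2 π = 11.59 − 1.17 + 1 × 1.78 − 0.6 × 3.04 = 10.376
π = 10.376 / 2 = 5.19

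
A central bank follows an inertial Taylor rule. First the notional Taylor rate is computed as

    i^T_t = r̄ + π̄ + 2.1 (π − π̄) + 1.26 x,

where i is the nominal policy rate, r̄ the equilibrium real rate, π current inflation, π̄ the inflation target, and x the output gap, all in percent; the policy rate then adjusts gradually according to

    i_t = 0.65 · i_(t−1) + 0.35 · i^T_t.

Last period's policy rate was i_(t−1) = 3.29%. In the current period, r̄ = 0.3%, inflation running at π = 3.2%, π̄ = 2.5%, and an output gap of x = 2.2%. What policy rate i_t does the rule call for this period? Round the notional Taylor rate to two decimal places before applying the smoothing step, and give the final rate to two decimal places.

i^T_t = 0.3 + 2.5 + 2.1 × (3.2 − 2.5) + 1.26 × 2.2
   = 0.3 + 2.5 + 1.47 + 2.772 = 7.04
i_t = 0.65 × 3.29 + 0.35 × 7.04 = 2.1385 + 2.464 = 4.60

4.60%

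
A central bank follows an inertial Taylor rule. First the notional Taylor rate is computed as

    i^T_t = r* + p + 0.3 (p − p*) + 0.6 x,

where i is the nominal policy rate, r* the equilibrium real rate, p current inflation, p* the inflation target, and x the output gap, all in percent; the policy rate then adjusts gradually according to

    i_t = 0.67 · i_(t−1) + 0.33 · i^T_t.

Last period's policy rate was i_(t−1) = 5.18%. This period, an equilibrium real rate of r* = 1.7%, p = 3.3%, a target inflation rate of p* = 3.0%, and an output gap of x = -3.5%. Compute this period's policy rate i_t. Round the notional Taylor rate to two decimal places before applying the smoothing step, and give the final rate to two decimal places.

4.46%

i^T_t = 1.7 + 3.3 + 0.3 × (3.3 − 3.0) + 0.6 × (-3.5)
   = 1.7 + 3.3 + 0.09 − 2.1 = 2.99
i_t = 0.67 × 5.18 + 0.33 × 2.99 = 3.4706 + 0.9867 = 4.46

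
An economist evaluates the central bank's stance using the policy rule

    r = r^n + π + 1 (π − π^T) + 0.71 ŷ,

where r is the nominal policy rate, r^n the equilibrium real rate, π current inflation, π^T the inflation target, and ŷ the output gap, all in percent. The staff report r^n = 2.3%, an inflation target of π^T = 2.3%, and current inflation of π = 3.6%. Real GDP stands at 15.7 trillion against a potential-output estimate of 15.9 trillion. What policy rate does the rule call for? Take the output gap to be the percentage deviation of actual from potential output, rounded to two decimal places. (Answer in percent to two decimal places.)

Output gap = 100 × (15.7 − 15.9) / 15.9 = -1.26%.
r = 2.30 + 3.60 + 1 × (3.60 − 2.30) + 0.71 × (-1.26)
   = 2.30 + 3.6 + 1.3 − 0.8946 = 6.31

6.31%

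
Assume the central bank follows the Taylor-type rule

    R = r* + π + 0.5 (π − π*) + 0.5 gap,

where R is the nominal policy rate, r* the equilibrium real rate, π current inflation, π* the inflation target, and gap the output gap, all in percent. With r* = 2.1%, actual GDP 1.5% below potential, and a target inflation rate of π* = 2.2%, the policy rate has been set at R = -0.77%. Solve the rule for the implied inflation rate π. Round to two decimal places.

Output 1.5% below potential → gap = -1.5.
Collecting π: R = r* + (1 + 0.5) π − 0.5 π* + 0.5 gap
1.5 π = -0.77 − 2.1 + 0.5 × 2.2 − 0.5 × (-1.5) = -1.02
π = -1.02 / 1.5 = -0.68

-0.68%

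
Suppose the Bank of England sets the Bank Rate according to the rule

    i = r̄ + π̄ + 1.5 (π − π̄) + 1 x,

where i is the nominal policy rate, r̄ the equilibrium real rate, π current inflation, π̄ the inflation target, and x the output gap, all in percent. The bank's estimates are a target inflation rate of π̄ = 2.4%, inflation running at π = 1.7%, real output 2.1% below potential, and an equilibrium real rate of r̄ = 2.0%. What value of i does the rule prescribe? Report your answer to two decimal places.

Output 2.1% below potential → x = -2.1.
i = 2.0 + 2.4 + 1.5 × (1.7 − 2.4) + 1 × (-2.1)
   = 2.0 + 2.4 − 1.05 − 2.1 = 1.25

1.25%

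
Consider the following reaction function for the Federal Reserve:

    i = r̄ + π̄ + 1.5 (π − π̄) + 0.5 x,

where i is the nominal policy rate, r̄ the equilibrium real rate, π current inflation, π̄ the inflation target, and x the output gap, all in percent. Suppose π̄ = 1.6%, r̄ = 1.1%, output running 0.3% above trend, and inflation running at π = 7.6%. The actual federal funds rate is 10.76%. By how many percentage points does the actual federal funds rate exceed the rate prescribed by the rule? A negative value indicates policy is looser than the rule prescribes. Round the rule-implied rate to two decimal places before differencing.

-1.09 pp

Output 0.3% above potential → x = 0.3.
i = 1.1 + 1.6 + 1.5 × (7.6 − 1.6) + 0.5 × 0.3
   = 1.1 + 1.6 + 9 + 0.15 = 11.85
Deviation = 10.76 − 11.85 = -1.09 pp.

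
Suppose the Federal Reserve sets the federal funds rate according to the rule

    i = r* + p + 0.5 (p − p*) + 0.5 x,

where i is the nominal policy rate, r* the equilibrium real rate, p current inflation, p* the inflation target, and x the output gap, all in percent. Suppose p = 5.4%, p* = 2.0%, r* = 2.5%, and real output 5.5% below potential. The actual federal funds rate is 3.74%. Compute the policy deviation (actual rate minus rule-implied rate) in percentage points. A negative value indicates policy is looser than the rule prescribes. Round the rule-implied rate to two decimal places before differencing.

Output 5.5% below potential → x = -5.5.
i = 2.5 + 5.4 + 0.5 × (5.4 − 2.0) + 0.5 × (-5.5)
   = 2.5 + 5.4 + 1.7 − 2.75 = 6.85
Deviation = 3.74 − 6.85 = -3.11 pp.

-3.11 pp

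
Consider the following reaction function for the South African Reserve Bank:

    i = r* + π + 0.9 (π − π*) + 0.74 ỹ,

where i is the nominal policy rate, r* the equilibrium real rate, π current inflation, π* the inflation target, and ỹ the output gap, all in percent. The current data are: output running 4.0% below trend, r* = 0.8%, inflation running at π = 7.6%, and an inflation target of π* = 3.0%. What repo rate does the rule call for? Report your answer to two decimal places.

9.58%

Output 4.0% below potential → ỹ = -4.0.
i = 0.8 + 7.6 + 0.9 × (7.6 − 3.0) + 0.74 × (-4.0)
   = 0.8 + 7.6 + 4.14 − 2.96 = 9.58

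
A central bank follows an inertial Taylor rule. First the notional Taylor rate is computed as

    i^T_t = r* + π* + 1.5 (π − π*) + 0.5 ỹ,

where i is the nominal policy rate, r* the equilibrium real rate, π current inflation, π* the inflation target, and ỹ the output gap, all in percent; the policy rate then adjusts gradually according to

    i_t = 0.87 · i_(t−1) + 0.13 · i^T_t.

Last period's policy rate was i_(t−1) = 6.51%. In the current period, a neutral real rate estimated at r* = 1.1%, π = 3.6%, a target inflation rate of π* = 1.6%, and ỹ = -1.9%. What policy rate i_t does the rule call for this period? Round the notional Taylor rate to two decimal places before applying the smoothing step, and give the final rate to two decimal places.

6.28%

i^T_t = 1.1 + 1.6 + 1.5 × (3.6 − 1.6) + 0.5 × (-1.9)
   = 1.1 + 1.6 + 3 − 0.95 = 4.75
i_t = 0.87 × 6.51 + 0.13 × 4.75 = 5.6637 + 0.6175 = 6.28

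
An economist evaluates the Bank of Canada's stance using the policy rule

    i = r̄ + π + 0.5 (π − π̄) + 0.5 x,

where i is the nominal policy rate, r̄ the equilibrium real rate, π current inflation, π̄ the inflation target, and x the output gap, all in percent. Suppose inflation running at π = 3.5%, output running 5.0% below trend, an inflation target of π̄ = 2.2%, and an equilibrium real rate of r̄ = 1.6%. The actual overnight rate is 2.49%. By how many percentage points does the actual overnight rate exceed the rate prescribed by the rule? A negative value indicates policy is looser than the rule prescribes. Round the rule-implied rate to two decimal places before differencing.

Output 5.0% below potential → x = -5.0.
i = 1.6 + 3.5 + 0.5 × (3.5 − 2.2) + 0.5 × (-5.0)
   = 1.6 + 3.5 + 0.65 − 2.5 = 3.25
Deviation = 2.49 − 3.25 = -0.76 pp.

-0.76 pp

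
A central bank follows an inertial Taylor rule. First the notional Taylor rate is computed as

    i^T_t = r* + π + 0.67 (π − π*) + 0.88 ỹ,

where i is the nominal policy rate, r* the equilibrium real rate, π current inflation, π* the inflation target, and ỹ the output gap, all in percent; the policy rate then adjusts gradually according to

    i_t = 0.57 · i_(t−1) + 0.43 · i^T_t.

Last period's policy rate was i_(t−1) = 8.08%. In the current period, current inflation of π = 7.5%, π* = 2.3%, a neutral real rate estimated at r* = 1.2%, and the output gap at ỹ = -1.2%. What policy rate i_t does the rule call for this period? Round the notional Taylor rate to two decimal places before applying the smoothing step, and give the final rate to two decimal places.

9.39%

i^T_t = 1.2 + 7.5 + 0.67 × (7.5 − 2.3) + 0.88 × (-1.2)
   = 1.2 + 7.5 + 3.484 − 1.056 = 11.13
i_t = 0.57 × 8.08 + 0.43 × 11.13 = 4.6056 + 4.7859 = 9.39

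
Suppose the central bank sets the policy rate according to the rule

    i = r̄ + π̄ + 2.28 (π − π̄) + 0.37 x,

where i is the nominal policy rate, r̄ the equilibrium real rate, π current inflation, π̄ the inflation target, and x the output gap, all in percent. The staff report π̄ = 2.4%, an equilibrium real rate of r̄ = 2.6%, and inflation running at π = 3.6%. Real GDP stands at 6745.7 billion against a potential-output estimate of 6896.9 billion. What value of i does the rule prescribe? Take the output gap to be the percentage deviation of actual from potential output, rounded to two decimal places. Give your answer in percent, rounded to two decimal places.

6.93%

Output gap = 100 × (6745.7 − 6896.9) / 6896.9 = -2.19%.
i = 2.60 + 2.40 + 2.28 × (3.60 − 2.40) + 0.37 × (-2.19)
   = 2.60 + 2.4 + 2.736 − 0.8103 = 6.93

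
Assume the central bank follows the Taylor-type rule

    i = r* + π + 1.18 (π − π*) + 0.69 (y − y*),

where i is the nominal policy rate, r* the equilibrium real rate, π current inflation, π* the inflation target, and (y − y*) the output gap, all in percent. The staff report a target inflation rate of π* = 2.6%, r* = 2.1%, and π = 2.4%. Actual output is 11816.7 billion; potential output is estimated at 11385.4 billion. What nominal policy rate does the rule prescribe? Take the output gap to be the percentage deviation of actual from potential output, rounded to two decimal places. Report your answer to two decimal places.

Output gap = 100 × (11816.7 − 11385.4) / 11385.4 = 3.79%.
i = 2.10 + 2.40 + 1.18 × (2.40 − 2.60) + 0.69 × 3.79
   = 2.10 + 2.4 − 0.236 + 2.6151 = 6.88

6.88%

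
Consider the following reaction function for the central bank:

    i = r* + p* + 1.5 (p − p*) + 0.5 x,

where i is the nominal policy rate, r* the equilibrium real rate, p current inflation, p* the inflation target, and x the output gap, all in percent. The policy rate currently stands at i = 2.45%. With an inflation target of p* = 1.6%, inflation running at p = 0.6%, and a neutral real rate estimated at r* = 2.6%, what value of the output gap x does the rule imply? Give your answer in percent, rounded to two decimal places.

0.5 x = 2.45 − 2.6 − 1.6 − 1.5 × (0.6 − 1.6) = -0.25
x = -0.25 / 0.5 = -0.50

-0.50%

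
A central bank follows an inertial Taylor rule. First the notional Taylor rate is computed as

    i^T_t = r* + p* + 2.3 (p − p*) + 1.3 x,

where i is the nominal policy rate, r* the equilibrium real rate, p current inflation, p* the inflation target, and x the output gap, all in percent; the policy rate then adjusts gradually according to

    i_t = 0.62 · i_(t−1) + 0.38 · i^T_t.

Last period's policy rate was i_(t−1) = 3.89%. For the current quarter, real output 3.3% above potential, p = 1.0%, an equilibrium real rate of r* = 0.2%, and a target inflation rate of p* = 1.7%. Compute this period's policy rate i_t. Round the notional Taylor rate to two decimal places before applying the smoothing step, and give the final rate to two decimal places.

Output 3.3% above potential → x = 3.3.
i^T_t = 0.2 + 1.7 + 2.3 × (1.0 − 1.7) + 1.3 × 3.3
   = 0.2 + 1.7 − 1.61 + 4.29 = 4.58
i_t = 0.62 × 3.89 + 0.38 × 4.58 = 2.4118 + 1.7404 = 4.15

4.15%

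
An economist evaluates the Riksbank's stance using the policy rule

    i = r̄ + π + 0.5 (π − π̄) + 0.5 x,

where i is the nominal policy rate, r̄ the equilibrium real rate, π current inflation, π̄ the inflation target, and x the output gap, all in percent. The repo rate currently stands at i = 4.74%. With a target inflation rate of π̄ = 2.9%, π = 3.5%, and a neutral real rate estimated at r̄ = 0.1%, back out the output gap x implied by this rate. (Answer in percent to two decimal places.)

1.68%

0.5 x = 4.74 − 0.1 − 3.5 − 0.5 × (3.5 − 2.9) = 0.84
x = 0.84 / 0.5 = 1.68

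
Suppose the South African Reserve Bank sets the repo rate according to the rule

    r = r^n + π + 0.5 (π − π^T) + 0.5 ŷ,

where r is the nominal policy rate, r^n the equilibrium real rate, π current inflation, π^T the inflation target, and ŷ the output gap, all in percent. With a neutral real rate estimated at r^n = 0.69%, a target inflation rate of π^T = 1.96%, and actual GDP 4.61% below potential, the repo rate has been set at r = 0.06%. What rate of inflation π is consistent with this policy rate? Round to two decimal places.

Output 4.61% below potential → ŷ = -4.61.
Collecting π: r = r^n + (1 + 0.5) π − 0.5 π^T + 0.5 ŷ
1.5 π = 0.06 − 0.69 + 0.5 × 1.96 − 0.5 × (-4.61) = 2.655
π = 2.655 / 1.5 = 1.77

1.77%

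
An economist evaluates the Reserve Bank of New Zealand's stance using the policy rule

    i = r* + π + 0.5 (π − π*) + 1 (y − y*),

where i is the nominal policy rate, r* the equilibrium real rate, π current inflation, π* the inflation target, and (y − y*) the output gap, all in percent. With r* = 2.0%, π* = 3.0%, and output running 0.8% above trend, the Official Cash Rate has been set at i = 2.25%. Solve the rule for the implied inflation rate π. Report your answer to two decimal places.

0.63%

Output 0.8% above potential → (y − y*) = 0.8.
Collecting π: i = r* + (1 + 0.5) π − 0.5 π* + 1 (y − y*)
1.5 π = 2.25 − 2.0 + 0.5 × 3.0 − 1 × 0.8 = 0.95
π = 0.95 / 1.5 = 0.63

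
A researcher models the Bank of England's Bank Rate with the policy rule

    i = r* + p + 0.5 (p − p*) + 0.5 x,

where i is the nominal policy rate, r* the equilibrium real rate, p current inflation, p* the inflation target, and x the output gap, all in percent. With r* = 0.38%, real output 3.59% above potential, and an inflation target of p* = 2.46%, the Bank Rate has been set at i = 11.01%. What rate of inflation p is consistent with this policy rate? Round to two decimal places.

Output 3.59% above potential → x = 3.59.
Collecting p: i = r* + (1 + 0.5) p − 0.5 p* + 0.5 x
1.5 p = 11.01 − 0.38 + 0.5 × 2.46 − 0.5 × 3.59 = 10.065
p = 10.065 / 1.5 = 6.71

6.71%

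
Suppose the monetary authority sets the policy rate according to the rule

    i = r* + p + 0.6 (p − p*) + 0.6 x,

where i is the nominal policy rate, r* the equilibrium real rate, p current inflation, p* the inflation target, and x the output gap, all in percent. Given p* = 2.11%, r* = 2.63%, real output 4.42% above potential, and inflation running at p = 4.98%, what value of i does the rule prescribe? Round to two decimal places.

11.98%

Output 4.42% above potential → x = 4.42.
i = 2.63 + 4.98 + 0.6 × (4.98 − 2.11) + 0.6 × 4.42
   = 2.63 + 4.98 + 1.722 + 2.652 = 11.98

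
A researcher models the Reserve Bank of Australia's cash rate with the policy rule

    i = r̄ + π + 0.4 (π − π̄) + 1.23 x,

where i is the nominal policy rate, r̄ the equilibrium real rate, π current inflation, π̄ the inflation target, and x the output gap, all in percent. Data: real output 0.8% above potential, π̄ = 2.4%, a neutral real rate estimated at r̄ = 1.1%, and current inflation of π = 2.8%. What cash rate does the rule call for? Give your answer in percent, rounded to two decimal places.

Output 0.8% above potential → x = 0.8.
i = 1.1 + 2.8 + 0.4 × (2.8 − 2.4) + 1.23 × 0.8
   = 1.1 + 2.8 + 0.16 + 0.984 = 5.04

5.04%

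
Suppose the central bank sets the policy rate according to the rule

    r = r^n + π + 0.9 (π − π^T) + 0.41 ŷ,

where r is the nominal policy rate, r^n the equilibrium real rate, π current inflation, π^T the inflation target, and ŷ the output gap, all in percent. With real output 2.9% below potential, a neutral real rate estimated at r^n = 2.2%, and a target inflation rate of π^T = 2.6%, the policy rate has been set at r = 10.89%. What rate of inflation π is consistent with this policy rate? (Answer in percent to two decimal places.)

6.43%

Output 2.9% below potential → ŷ = -2.9.
Collecting π: r = r^n + (1 + 0.9) π − 0.9 π^T + 0.41 ŷ
1.9 π = 10.89 − 2.2 + 0.9 × 2.6 − 0.41 × (-2.9) = 12.219
π = 12.219 / 1.9 = 6.43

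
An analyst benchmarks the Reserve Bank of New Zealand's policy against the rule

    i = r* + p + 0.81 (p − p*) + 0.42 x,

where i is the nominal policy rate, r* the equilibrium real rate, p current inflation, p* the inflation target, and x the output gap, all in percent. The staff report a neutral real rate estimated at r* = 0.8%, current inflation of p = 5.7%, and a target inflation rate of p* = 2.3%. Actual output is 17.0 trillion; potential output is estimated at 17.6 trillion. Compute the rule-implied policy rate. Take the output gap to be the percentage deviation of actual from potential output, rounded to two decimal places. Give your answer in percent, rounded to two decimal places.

Output gap = 100 × (17.0 − 17.6) / 17.6 = -3.41%.
i = 0.80 + 5.70 + 0.81 × (5.70 − 2.30) + 0.42 × (-3.41)
   = 0.80 + 5.7 + 2.754 − 1.4322 = 7.82

7.82%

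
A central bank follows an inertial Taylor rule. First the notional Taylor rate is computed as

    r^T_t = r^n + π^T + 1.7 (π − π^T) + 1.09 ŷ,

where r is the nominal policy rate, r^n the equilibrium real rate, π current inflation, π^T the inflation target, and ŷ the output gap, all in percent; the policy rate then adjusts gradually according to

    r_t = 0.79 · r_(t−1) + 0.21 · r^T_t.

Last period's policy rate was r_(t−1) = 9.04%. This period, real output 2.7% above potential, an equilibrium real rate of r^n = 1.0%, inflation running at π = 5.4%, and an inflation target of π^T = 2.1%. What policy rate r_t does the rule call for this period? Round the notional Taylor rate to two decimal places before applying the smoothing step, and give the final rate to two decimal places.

9.59%

Output 2.7% above potential → ŷ = 2.7.
r^T_t = 1.0 + 2.1 + 1.7 × (5.4 − 2.1) + 1.09 × 2.7
   = 1.0 + 2.1 + 5.61 + 2.943 = 11.65
r_t = 0.79 × 9.04 + 0.21 × 11.65 = 7.1416 + 2.4465 = 9.59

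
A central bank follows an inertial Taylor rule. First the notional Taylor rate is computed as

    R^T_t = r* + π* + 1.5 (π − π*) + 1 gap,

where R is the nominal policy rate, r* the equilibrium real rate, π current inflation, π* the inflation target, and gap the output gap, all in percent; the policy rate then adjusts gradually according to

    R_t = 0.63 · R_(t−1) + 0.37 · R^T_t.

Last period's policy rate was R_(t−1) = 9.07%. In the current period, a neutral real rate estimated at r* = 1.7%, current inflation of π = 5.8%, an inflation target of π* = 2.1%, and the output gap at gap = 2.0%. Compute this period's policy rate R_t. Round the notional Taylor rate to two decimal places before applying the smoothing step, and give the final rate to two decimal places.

R^T_t = 1.7 + 2.1 + 1.5 × (5.8 − 2.1) + 1 × 2.0
   = 1.7 + 2.1 + 5.55 + 2 = 11.35
R_t = 0.63 × 9.07 + 0.37 × 11.35 = 5.7141 + 4.1995 = 9.91

9.91%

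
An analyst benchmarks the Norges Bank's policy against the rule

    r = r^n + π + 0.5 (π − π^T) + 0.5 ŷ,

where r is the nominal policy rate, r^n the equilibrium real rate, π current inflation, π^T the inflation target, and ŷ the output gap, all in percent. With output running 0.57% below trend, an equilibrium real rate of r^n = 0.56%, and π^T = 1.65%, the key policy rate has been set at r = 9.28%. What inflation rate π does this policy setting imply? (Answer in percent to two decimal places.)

6.55%

Output 0.57% below potential → ŷ = -0.57.
Collecting π: r = r^n + (1 + 0.5) π − 0.5 π^T + 0.5 ŷ
1.5 π = 9.28 − 0.56 + 0.5 × 1.65 − 0.5 × (-0.57) = 9.83
π = 9.83 / 1.5 = 6.55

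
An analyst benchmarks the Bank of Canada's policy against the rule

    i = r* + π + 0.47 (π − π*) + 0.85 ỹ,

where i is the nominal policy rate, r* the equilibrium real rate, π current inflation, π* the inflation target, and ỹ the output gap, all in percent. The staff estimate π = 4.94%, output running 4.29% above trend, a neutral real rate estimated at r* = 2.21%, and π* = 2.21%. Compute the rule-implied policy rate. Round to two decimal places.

12.08%

Output 4.29% above potential → ỹ = 4.29.
i = 2.21 + 4.94 + 0.47 × (4.94 − 2.21) + 0.85 × 4.29
   = 2.21 + 4.94 + 1.2831 + 3.6465 = 12.08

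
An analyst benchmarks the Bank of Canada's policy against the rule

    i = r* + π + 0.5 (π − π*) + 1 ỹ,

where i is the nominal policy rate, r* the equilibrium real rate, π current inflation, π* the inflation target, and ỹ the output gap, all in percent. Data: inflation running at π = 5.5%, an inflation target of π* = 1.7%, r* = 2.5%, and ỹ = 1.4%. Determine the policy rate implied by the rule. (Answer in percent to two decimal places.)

i = 2.5 + 5.5 + 0.5 × (5.5 − 1.7) + 1 × 1.4
   = 2.5 + 5.5 + 1.9 + 1.4 = 11.30

11.30%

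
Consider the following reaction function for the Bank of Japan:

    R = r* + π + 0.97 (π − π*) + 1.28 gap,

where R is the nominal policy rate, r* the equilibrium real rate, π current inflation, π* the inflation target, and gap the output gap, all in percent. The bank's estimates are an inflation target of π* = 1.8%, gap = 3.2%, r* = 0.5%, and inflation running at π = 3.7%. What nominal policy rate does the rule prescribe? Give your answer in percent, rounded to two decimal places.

R = 0.5 + 3.7 + 0.97 × (3.7 − 1.8) + 1.28 × 3.2
   = 0.5 + 3.7 + 1.843 + 4.096 = 10.14

10.14%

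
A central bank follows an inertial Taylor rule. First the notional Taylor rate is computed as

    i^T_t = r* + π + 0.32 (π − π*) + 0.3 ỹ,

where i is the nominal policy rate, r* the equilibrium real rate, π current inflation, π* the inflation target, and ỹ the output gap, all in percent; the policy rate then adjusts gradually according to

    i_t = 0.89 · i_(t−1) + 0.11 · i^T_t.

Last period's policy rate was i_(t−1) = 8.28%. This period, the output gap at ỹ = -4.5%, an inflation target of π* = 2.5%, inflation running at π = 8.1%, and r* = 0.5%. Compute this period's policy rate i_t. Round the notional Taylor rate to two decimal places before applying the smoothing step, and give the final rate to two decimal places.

i^T_t = 0.5 + 8.1 + 0.32 × (8.1 − 2.5) + 0.3 × (-4.5)
   = 0.5 + 8.1 + 1.792 − 1.35 = 9.04
i_t = 0.89 × 8.28 + 0.11 × 9.04 = 7.3692 + 0.9944 = 8.36

8.36%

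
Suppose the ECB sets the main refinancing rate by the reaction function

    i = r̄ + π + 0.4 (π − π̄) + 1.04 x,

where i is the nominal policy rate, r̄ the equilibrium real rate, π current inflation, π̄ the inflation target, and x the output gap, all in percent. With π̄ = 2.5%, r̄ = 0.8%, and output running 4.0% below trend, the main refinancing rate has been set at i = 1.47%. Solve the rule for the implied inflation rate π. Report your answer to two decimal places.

4.16%

Output 4.0% below potential → x = -4.0.
Collecting π: i = r̄ + (1 + 0.4) π − 0.4 π̄ + 1.04 x
1.4 π = 1.47 − 0.8 + 0.4 × 2.5 − 1.04 × (-4.0) = 5.83
π = 5.83 / 1.4 = 4.16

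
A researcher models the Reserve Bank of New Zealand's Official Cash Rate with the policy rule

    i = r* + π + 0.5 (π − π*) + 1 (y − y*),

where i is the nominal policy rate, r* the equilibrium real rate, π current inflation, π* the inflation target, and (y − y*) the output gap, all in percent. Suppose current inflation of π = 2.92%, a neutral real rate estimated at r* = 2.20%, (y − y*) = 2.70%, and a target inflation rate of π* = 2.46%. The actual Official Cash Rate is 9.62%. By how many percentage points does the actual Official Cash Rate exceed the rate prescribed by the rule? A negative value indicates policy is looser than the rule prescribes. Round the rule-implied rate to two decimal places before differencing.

i = 2.20 + 2.92 + 0.5 × (2.92 − 2.46) + 1 × 2.70
   = 2.20 + 2.92 + 0.23 + 2.7 = 8.05
Deviation = 9.62 − 8.05 = 1.57 pp.

1.57 pp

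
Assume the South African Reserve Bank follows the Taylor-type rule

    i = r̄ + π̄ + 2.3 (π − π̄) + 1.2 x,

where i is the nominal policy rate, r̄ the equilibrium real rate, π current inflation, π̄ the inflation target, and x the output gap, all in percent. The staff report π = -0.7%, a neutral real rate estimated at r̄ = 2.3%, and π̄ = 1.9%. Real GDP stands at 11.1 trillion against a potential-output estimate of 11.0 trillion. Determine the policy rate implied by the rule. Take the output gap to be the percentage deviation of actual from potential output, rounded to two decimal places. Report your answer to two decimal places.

-0.69%

Output gap = 100 × (11.1 − 11.0) / 11.0 = 0.91%.
i = 2.30 + 1.90 + 2.3 × (-0.70 − 1.90) + 1.2 × 0.91
   = 2.30 + 1.9 − 5.98 + 1.092 = -0.69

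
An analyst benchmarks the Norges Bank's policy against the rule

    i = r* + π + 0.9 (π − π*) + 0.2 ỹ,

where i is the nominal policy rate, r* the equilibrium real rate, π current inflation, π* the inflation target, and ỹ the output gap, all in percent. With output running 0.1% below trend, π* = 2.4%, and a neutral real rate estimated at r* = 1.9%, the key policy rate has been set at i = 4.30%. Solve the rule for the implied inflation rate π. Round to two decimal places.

2.41%

Output 0.1% below potential → ỹ = -0.1.
Collecting π: i = r* + (1 + 0.9) π − 0.9 π* + 0.2 ỹ
1.9 π = 4.30 − 1.9 + 0.9 × 2.4 − 0.2 × (-0.1) = 4.58
π = 4.58 / 1.9 = 2.41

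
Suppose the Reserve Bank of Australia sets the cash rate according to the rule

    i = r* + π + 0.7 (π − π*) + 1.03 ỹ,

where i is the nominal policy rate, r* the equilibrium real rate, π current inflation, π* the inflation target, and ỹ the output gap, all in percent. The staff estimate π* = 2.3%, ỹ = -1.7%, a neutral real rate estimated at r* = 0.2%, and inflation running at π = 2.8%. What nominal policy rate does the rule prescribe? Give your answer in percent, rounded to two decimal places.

i = 0.2 + 2.8 + 0.7 × (2.8 − 2.3) + 1.03 × (-1.7)
   = 0.2 + 2.8 + 0.35 − 1.751 = 1.60

1.60%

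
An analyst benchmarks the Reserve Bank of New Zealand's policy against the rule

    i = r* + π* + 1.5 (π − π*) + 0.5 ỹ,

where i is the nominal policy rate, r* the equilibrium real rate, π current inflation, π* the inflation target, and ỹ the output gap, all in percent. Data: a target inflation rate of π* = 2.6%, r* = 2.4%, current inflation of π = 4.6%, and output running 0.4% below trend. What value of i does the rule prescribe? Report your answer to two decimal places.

7.80%

Output 0.4% below potential → ỹ = -0.4.
i = 2.4 + 2.6 + 1.5 × (4.6 − 2.6) + 0.5 × (-0.4)
   = 2.4 + 2.6 + 3 − 0.2 = 7.80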